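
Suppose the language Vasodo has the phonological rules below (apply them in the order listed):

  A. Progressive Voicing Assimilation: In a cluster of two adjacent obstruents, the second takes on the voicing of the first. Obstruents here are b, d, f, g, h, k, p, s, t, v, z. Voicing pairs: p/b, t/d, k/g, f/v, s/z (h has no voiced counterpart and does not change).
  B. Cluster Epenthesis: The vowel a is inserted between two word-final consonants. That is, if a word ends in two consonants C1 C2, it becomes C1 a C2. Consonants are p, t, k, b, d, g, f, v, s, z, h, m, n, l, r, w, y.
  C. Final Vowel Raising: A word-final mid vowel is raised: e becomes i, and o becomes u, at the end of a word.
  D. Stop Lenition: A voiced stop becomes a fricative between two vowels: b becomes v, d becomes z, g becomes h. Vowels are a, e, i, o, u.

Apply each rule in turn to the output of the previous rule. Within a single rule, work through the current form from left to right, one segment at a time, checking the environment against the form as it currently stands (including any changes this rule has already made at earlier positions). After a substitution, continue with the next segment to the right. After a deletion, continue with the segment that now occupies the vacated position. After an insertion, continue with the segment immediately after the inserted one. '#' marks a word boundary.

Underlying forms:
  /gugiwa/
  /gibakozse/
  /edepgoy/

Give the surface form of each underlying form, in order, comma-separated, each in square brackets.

[guhiwa], [givakozzi], [ezepkoy]

/gugiwa/:
  A Progressive Voicing Assimilation: no change — [gugiwa]
  B Cluster Epenthesis: no change — [gugiwa]
  C Final Vowel Raising: no change — [gugiwa]
  D Stop Lenition: [gugiwa] → [guhiwa]
/gibakozse/:
  A Progressive Voicing Assimilation: [gibakozse] → [gibakozze]
  B Cluster Epenthesis: no change — [gibakozze]
  C Final Vowel Raising: [gibakozze] → [gibakozzi]
  D Stop Lenition: [gibakozzi] → [givakozzi]
/edepgoy/:
  A Progressive Voicing Assimilation: [edepgoy] → [edepkoy]
  B Cluster Epenthesis: no change — [edepkoy]
  C Final Vowel Raising: no change — [edepkoy]
  D Stop Lenition: [edepkoy] → [ezepkoy]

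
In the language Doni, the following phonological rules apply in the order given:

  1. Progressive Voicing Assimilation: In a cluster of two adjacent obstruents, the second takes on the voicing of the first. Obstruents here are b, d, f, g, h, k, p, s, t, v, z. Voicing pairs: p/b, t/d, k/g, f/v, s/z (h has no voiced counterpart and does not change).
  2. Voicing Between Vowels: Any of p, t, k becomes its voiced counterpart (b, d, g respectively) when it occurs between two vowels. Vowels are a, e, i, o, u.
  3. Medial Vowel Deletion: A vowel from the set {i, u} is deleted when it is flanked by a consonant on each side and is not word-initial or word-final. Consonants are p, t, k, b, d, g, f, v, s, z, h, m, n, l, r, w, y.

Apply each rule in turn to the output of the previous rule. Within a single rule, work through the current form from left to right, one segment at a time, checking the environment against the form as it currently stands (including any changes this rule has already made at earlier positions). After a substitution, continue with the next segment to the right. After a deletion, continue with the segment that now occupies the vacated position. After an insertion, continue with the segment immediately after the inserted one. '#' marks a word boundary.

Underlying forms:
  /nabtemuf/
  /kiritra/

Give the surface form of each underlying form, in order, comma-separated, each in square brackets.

[nabdemf], [krtra]

/nabtemuf/:
  1 Progressive Voicing Assimilation: [nabtemuf] → [nabdemuf]
  2 Voicing Between Vowels: no change — [nabdemuf]
  3 Medial Vowel Deletion: [nabdemuf] → [nabdemf]
/kiritra/:
  1 Progressive Voicing Assimilation: no change — [kiritra]
  2 Voicing Between Vowels: no change — [kiritra]
  3 Medial Vowel Deletion: [kiritra] → [krtra]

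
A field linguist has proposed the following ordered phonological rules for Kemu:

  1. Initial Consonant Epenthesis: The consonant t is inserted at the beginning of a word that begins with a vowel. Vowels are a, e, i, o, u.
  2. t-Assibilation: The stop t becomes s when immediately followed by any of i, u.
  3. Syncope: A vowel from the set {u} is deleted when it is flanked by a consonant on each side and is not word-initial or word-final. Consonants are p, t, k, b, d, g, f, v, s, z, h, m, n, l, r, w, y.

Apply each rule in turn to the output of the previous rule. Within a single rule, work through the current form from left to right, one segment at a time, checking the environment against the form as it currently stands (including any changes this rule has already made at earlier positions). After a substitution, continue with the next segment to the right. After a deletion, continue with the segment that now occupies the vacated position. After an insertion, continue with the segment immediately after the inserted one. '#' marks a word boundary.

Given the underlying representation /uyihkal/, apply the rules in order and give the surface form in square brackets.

1 Initial Consonant Epenthesis: [uyihkal] → [tuyihkal]
2 t-Assibilation: [tuyihkal] → [suyihkal]
3 Syncope: [suyihkal] → [syihkal]

[syihkal]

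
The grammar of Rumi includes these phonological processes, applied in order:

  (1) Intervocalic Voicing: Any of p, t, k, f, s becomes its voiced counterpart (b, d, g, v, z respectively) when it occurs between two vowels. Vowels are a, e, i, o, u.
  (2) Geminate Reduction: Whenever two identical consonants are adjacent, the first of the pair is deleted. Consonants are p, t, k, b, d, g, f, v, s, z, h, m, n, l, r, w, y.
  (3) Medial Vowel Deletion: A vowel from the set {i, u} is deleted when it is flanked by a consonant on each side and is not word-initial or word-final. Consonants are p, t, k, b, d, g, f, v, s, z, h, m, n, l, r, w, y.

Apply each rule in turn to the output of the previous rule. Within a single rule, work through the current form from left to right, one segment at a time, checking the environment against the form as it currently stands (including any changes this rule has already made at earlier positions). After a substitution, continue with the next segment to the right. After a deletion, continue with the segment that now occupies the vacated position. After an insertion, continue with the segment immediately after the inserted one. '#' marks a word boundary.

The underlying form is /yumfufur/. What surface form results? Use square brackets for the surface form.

[ymfvr]

(1) Intervocalic Voicing: [yumfufur] → [yumfuvur]
(2) Geminate Reduction: no change — [yumfuvur]
(3) Medial Vowel Deletion: [yumfuvur] → [ymfvr]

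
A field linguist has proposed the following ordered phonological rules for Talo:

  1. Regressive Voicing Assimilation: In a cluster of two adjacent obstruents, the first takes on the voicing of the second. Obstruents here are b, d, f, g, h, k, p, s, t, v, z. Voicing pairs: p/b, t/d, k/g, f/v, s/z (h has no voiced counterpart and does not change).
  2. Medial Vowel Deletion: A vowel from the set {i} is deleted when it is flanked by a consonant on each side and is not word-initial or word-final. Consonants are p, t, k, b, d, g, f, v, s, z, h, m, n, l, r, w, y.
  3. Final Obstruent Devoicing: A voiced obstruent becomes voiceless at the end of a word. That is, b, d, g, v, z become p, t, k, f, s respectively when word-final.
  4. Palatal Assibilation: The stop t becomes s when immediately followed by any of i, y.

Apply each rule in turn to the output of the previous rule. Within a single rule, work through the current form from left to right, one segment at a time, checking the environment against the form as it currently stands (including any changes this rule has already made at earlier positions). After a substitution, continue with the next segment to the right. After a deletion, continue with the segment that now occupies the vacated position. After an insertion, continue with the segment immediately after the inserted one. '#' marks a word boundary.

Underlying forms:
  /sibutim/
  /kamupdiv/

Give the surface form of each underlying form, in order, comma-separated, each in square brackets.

[sbutm], [kamubdf]

/sibutim/:
  1 Regressive Voicing Assimilation: no change — [sibutim]
  2 Medial Vowel Deletion: [sibutim] → [sbutm]
  3 Final Obstruent Devoicing: no change — [sbutm]
  4 Palatal Assibilation: no change — [sbutm]
/kamupdiv/:
  1 Regressive Voicing Assimilation: [kamupdiv] → [kamubdiv]
  2 Medial Vowel Deletion: [kamubdiv] → [kamubdv]
  3 Final Obstruent Devoicing: [kamubdv] → [kamubdf]
  4 Palatal Assibilation: no change — [kamubdf]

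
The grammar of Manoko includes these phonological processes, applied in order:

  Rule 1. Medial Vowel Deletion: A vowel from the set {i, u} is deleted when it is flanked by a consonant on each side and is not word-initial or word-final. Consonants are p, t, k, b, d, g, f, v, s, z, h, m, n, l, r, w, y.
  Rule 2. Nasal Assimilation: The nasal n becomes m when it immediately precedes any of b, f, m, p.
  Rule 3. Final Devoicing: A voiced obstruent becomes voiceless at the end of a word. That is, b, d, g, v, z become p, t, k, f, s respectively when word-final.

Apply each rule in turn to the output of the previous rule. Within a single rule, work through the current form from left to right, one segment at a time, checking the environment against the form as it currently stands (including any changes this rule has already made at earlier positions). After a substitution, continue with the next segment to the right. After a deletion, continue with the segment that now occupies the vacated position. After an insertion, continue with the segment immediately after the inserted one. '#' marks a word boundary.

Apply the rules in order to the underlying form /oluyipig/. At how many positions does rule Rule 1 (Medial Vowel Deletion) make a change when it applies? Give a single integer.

Rule 1 Medial Vowel Deletion: [oluyipig] → [olypg]
Rule 2 Nasal Assimilation: no change — [olypg]
Rule 3 Final Devoicing: [olypg] → [olypk]
Rule Rule 1 changed 3 position(s).

3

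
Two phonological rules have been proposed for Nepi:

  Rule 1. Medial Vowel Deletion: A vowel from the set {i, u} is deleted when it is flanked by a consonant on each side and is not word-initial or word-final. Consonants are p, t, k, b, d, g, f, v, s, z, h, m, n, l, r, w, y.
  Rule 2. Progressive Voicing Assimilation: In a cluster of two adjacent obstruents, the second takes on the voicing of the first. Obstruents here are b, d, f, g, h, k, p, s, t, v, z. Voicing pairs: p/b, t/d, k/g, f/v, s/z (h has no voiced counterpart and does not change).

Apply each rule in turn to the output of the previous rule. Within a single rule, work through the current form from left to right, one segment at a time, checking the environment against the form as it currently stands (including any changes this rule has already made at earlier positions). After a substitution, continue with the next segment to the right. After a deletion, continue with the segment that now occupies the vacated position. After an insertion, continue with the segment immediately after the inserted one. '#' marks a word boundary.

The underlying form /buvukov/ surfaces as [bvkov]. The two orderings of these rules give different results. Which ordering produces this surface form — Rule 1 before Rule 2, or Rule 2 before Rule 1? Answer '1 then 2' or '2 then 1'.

Order 1 then 2:
  1 Medial Vowel Deletion: [buvukov] → [bvkov]
  2 Progressive Voicing Assimilation: [bvkov] → [bvgov]
  result: [bvgov]
Order 2 then 1:
  2 Progressive Voicing Assimilation: no change — [buvukov]
  1 Medial Vowel Deletion: [buvukov] → [bvkov]
  result: [bvkov]

2 then 1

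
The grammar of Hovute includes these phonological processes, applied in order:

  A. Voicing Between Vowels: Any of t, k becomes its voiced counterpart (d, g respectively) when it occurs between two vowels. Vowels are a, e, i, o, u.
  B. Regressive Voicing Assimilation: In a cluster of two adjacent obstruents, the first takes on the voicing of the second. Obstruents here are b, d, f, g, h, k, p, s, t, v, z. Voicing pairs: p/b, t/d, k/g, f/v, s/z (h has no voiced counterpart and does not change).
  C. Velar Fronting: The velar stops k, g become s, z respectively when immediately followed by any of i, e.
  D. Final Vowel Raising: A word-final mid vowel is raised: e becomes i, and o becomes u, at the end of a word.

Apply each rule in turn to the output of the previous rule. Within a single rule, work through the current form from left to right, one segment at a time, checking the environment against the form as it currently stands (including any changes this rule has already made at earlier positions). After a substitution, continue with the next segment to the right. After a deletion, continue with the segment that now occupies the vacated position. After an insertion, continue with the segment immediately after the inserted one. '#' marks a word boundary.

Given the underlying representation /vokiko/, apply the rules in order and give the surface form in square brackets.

[vozigu]

A Voicing Between Vowels: [vokiko] → [vogigo]
B Regressive Voicing Assimilation: no change — [vogigo]
C Velar Fronting: [vogigo] → [vozigo]
D Final Vowel Raising: [vozigo] → [vozigu]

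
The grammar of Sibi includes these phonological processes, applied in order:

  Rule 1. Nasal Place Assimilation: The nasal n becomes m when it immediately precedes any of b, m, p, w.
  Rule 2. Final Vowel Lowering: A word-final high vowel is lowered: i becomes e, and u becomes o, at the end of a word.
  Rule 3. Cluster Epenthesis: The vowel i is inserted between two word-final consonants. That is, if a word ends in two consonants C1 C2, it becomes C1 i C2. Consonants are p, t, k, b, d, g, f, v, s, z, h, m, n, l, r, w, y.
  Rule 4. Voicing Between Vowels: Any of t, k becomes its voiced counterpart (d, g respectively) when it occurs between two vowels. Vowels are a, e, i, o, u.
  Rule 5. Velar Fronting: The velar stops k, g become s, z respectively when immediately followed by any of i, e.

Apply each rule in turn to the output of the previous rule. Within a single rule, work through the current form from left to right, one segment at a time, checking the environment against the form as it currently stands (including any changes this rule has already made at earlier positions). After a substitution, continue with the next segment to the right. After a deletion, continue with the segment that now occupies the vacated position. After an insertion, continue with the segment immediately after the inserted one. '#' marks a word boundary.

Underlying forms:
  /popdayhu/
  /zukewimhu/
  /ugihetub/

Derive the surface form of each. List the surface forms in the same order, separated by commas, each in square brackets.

[popdayho], [zuzewimho], [uzihedub]

/popdayhu/:
  Rule 1 Nasal Place Assimilation: no change — [popdayhu]
  Rule 2 Final Vowel Lowering: [popdayhu] → [popdayho]
  Rule 3 Cluster Epenthesis: no change — [popdayho]
  Rule 4 Voicing Between Vowels: no change — [popdayho]
  Rule 5 Velar Fronting: no change — [popdayho]
/zukewimhu/:
  Rule 1 Nasal Place Assimilation: no change — [zukewimhu]
  Rule 2 Final Vowel Lowering: [zukewimhu] → [zukewimho]
  Rule 3 Cluster Epenthesis: no change — [zukewimho]
  Rule 4 Voicing Between Vowels: [zukewimho] → [zugewimho]
  Rule 5 Velar Fronting: [zugewimho] → [zuzewimho]
/ugihetub/:
  Rule 1 Nasal Place Assimilation: no change — [ugihetub]
  Rule 2 Final Vowel Lowering: no change — [ugihetub]
  Rule 3 Cluster Epenthesis: no change — [ugihetub]
  Rule 4 Voicing Between Vowels: [ugihetub] → [ugihedub]
  Rule 5 Velar Fronting: [ugihedub] → [uzihedub]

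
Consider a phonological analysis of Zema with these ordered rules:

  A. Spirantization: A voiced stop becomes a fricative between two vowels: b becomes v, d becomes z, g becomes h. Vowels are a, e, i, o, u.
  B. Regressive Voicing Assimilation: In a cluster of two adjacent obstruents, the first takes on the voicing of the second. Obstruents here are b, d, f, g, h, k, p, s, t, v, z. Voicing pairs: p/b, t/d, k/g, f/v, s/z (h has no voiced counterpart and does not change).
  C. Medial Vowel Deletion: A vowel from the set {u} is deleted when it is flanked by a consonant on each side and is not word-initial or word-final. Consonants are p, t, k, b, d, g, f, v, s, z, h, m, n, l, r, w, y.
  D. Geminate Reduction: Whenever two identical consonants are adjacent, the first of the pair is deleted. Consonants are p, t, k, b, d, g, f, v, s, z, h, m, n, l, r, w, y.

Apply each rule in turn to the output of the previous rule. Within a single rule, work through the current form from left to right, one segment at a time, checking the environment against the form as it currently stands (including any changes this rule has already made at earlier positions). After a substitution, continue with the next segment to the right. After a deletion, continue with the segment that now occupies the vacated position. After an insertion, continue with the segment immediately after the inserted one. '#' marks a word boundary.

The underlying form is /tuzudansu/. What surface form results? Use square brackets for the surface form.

[tzansu]

A Spirantization: [tuzudansu] → [tuzuzansu]
B Regressive Voicing Assimilation: no change — [tuzuzansu]
C Medial Vowel Deletion: [tuzuzansu] → [tzzansu]
D Geminate Reduction: [tzzansu] → [tzansu]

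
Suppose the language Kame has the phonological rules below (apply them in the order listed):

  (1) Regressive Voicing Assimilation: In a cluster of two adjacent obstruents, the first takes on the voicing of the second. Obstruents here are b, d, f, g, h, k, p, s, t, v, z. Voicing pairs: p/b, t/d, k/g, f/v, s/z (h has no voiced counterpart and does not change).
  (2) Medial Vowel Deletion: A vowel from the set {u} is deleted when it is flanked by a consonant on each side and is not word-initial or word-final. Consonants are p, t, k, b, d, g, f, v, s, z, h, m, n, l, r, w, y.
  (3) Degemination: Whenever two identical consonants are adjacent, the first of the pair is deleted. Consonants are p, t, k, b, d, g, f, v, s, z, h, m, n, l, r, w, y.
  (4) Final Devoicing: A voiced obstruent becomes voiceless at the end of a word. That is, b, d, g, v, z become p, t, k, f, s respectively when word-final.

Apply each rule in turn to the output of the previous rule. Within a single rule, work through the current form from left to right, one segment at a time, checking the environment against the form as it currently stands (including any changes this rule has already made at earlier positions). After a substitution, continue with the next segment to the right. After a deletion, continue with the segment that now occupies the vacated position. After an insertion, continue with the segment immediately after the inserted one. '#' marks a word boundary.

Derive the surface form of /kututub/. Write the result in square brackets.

[ktp]

(1) Regressive Voicing Assimilation: no change — [kututub]
(2) Medial Vowel Deletion: [kututub] → [kttb]
(3) Degemination: [kttb] → [ktb]
(4) Final Devoicing: [ktb] → [ktp]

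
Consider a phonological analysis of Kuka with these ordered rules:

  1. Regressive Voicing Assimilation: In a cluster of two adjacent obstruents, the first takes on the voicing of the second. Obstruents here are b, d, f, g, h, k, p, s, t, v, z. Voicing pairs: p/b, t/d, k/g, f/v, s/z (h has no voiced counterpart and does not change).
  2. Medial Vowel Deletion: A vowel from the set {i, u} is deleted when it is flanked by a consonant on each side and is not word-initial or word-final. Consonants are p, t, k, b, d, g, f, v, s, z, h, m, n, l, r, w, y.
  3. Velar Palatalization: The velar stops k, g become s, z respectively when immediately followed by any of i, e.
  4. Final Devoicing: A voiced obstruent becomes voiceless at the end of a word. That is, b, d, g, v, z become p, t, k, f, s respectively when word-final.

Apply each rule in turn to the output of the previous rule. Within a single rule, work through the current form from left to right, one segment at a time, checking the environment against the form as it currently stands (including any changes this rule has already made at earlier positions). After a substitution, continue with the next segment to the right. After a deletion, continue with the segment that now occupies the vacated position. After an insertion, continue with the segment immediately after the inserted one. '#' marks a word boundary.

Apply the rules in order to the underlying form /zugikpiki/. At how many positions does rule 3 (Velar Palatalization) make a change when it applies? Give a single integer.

1

1 Regressive Voicing Assimilation: no change — [zugikpiki]
2 Medial Vowel Deletion: [zugikpiki] → [zgkpki]
3 Velar Palatalization: [zgkpki] → [zgkpsi]
4 Final Devoicing: no change — [zgkpsi]
Rule 3 changed 1 position(s).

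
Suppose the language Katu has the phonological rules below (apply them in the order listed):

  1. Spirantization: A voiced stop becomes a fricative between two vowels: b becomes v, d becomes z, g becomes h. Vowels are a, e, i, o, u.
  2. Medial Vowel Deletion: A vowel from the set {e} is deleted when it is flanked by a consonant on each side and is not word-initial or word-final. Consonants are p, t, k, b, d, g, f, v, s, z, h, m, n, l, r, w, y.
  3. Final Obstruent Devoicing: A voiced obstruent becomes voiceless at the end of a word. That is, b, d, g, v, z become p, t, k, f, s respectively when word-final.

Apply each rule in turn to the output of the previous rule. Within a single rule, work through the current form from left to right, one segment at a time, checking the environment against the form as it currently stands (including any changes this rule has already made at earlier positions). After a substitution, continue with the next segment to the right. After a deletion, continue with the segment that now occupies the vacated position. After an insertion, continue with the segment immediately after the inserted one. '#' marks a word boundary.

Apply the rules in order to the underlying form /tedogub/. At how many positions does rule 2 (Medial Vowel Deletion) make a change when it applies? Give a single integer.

1 Spirantization: [tedogub] → [tezohub]
2 Medial Vowel Deletion: [tezohub] → [tzohub]
3 Final Obstruent Devoicing: [tzohub] → [tzohup]
Rule 2 changed 1 position(s).

1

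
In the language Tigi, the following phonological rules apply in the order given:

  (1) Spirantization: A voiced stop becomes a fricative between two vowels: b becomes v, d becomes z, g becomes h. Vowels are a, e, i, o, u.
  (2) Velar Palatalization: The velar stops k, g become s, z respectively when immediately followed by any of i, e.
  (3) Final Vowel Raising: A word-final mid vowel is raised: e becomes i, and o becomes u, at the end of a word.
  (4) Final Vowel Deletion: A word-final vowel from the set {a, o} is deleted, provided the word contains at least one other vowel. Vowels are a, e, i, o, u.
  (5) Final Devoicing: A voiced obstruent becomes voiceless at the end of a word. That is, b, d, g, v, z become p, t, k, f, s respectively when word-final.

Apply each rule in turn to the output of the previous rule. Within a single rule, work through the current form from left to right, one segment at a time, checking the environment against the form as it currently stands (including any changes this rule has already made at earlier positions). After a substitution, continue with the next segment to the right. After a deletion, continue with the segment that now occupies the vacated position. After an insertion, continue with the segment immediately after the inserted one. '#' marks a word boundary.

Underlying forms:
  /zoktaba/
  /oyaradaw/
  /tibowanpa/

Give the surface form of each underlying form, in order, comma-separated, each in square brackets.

[zoktaf], [oyarazaw], [tivowanp]

/zoktaba/:
  (1) Spirantization: [zoktaba] → [zoktava]
  (2) Velar Palatalization: no change — [zoktava]
  (3) Final Vowel Raising: no change — [zoktava]
  (4) Final Vowel Deletion: [zoktava] → [zoktav]
  (5) Final Devoicing: [zoktav] → [zoktaf]
/oyaradaw/:
  (1) Spirantization: [oyaradaw] → [oyarazaw]
  (2) Velar Palatalization: no change — [oyarazaw]
  (3) Final Vowel Raising: no change — [oyarazaw]
  (4) Final Vowel Deletion: no change — [oyarazaw]
  (5) Final Devoicing: no change — [oyarazaw]
/tibowanpa/:
  (1) Spirantization: [tibowanpa] → [tivowanpa]
  (2) Velar Palatalization: no change — [tivowanpa]
  (3) Final Vowel Raising: no change — [tivowanpa]
  (4) Final Vowel Deletion: [tivowanpa] → [tivowanp]
  (5) Final Devoicing: no change — [tivowanp]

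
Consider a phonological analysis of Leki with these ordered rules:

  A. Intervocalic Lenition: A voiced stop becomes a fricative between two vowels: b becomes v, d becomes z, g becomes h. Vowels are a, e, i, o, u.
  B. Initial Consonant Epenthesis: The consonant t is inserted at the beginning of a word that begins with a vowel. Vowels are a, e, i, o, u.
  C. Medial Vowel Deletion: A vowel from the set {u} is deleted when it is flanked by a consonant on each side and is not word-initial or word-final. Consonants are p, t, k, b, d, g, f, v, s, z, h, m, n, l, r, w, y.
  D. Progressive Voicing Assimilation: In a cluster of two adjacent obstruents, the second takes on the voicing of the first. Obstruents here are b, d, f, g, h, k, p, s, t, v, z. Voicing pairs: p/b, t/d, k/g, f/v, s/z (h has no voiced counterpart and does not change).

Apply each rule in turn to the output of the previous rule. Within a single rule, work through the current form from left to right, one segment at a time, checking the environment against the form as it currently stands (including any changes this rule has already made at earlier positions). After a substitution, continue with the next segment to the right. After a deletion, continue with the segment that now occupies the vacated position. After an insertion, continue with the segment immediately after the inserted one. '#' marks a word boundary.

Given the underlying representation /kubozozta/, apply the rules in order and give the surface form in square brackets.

A Intervocalic Lenition: [kubozozta] → [kuvozozta]
B Initial Consonant Epenthesis: no change — [kuvozozta]
C Medial Vowel Deletion: [kuvozozta] → [kvozozta]
D Progressive Voicing Assimilation: [kvozozta] → [kfozozda]

[kfozozda]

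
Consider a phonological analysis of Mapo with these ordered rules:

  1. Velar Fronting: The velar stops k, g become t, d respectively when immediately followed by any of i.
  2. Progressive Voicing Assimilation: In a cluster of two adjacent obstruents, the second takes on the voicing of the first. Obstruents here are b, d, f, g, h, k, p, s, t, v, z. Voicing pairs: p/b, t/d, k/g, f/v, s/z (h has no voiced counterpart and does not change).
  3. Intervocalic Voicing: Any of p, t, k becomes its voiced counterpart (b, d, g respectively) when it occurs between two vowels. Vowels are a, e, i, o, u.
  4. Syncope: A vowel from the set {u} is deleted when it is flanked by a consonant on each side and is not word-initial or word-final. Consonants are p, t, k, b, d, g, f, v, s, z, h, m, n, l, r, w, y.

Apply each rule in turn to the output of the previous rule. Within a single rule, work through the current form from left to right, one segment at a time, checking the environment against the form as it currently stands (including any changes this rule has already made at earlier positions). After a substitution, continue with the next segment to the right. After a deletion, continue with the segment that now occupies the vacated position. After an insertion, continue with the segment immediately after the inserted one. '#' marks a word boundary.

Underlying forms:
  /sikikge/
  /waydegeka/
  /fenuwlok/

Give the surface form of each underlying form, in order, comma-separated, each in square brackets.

[sidikke], [waydegega], [fenwlok]

/sikikge/:
  1 Velar Fronting: [sikikge] → [sitikge]
  2 Progressive Voicing Assimilation: [sitikge] → [sitikke]
  3 Intervocalic Voicing: [sitikke] → [sidikke]
  4 Syncope: no change — [sidikke]
/waydegeka/:
  1 Velar Fronting: no change — [waydegeka]
  2 Progressive Voicing Assimilation: no change — [waydegeka]
  3 Intervocalic Voicing: [waydegeka] → [waydegega]
  4 Syncope: no change — [waydegega]
/fenuwlok/:
  1 Velar Fronting: no change — [fenuwlok]
  2 Progressive Voicing Assimilation: no change — [fenuwlok]
  3 Intervocalic Voicing: no change — [fenuwlok]
  4 Syncope: [fenuwlok] → [fenwlok]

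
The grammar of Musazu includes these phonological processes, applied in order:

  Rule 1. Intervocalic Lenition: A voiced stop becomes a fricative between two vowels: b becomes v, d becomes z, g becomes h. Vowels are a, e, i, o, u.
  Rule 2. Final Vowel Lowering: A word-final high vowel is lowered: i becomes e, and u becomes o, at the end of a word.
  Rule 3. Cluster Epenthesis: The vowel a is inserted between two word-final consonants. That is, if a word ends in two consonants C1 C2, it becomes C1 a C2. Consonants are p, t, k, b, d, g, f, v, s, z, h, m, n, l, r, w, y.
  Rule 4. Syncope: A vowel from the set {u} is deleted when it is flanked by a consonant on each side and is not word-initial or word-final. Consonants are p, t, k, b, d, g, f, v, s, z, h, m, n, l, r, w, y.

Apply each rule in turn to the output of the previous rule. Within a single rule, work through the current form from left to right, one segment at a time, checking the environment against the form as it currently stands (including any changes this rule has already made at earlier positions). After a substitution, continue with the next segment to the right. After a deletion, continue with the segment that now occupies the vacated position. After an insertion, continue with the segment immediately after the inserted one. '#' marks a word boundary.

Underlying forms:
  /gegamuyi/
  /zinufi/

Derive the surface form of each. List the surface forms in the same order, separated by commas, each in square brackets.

[gehamye], [zinfe]

/gegamuyi/:
  Rule 1 Intervocalic Lenition: [gegamuyi] → [gehamuyi]
  Rule 2 Final Vowel Lowering: [gehamuyi] → [gehamuye]
  Rule 3 Cluster Epenthesis: no change — [gehamuye]
  Rule 4 Syncope: [gehamuye] → [gehamye]
/zinufi/:
  Rule 1 Intervocalic Lenition: no change — [zinufi]
  Rule 2 Final Vowel Lowering: [zinufi] → [zinufe]
  Rule 3 Cluster Epenthesis: no change — [zinufe]
  Rule 4 Syncope: [zinufe] → [zinfe]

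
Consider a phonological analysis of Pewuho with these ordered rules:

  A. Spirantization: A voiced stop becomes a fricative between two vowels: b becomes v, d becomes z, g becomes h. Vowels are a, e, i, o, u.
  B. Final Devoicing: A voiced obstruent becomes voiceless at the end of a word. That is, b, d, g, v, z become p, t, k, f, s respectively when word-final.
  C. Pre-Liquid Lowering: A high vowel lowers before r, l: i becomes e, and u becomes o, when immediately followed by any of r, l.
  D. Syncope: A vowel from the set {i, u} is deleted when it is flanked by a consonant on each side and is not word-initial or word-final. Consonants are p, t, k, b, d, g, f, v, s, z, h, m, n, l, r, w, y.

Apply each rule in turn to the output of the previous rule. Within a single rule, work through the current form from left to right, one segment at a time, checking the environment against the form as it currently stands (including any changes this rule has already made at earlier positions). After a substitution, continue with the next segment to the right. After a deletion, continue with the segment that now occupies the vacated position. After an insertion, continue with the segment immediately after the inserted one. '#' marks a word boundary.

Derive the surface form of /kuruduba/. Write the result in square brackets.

[korzva]

A Spirantization: [kuruduba] → [kuruzuva]
B Final Devoicing: no change — [kuruzuva]
C Pre-Liquid Lowering: [kuruzuva] → [koruzuva]
D Syncope: [koruzuva] → [korzva]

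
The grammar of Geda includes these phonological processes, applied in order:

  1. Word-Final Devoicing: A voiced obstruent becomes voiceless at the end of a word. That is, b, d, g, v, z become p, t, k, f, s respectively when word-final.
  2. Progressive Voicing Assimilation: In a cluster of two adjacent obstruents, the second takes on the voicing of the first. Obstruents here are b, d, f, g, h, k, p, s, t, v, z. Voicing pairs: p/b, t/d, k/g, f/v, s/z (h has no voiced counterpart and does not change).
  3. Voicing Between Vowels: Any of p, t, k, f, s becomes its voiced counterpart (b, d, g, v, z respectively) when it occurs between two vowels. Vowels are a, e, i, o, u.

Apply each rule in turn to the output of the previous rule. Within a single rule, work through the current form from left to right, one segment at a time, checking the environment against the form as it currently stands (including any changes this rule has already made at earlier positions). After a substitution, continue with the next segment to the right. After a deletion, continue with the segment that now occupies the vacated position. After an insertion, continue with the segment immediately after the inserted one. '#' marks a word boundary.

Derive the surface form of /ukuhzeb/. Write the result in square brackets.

1 Word-Final Devoicing: [ukuhzeb] → [ukuhzep]
2 Progressive Voicing Assimilation: [ukuhzep] → [ukuhsep]
3 Voicing Between Vowels: [ukuhsep] → [uguhsep]

[uguhsep]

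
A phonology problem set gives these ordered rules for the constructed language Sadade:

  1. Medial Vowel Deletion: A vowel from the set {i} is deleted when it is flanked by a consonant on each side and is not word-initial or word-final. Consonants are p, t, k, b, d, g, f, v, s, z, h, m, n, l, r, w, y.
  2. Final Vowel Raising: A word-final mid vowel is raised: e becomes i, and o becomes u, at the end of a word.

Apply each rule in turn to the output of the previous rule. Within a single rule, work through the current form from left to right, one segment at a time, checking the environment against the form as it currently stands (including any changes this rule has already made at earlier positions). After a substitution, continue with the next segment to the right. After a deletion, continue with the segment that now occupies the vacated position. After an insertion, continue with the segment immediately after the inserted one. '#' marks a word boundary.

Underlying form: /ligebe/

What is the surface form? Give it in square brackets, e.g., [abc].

[lgebi]

1 Medial Vowel Deletion: [ligebe] → [lgebe]
2 Final Vowel Raising: [lgebe] → [lgebi]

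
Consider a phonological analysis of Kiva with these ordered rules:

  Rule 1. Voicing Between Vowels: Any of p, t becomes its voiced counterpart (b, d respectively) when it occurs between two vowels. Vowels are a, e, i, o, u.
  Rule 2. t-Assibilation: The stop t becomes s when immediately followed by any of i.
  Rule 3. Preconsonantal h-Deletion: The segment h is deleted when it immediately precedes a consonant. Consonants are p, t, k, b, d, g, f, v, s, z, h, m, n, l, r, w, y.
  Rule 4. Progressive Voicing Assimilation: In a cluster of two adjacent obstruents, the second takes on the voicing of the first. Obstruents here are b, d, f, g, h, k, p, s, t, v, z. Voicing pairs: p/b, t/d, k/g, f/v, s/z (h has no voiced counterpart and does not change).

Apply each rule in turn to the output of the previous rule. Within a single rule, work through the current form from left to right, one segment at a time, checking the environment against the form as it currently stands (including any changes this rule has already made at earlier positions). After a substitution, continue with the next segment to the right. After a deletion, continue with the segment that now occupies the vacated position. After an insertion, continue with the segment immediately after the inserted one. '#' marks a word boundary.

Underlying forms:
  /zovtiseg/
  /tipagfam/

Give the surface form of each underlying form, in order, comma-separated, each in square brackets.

[zovziseg], [sibagvam]

/zovtiseg/:
  Rule 1 Voicing Between Vowels: no change — [zovtiseg]
  Rule 2 t-Assibilation: [zovtiseg] → [zovsiseg]
  Rule 3 Preconsonantal h-Deletion: no change — [zovsiseg]
  Rule 4 Progressive Voicing Assimilation: [zovsiseg] → [zovziseg]
/tipagfam/:
  Rule 1 Voicing Between Vowels: [tipagfam] → [tibagfam]
  Rule 2 t-Assibilation: [tibagfam] → [sibagfam]
  Rule 3 Preconsonantal h-Deletion: no change — [sibagfam]
  Rule 4 Progressive Voicing Assimilation: [sibagfam] → [sibagvam]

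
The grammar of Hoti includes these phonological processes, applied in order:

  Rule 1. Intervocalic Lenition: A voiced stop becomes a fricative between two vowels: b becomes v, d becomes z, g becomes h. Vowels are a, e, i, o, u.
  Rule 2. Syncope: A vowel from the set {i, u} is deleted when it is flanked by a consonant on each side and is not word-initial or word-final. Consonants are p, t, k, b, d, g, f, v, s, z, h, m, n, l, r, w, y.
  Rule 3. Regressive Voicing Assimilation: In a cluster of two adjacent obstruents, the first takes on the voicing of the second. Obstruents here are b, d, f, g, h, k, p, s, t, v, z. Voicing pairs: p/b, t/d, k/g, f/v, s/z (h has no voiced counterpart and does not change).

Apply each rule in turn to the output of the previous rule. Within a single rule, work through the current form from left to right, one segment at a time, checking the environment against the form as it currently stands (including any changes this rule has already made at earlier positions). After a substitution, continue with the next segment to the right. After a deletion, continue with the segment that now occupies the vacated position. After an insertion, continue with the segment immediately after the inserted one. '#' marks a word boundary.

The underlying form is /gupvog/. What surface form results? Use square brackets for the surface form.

Rule 1 Intervocalic Lenition: no change — [gupvog]
Rule 2 Syncope: [gupvog] → [gpvog]
Rule 3 Regressive Voicing Assimilation: [gpvog] → [kbvog]

[kbvog]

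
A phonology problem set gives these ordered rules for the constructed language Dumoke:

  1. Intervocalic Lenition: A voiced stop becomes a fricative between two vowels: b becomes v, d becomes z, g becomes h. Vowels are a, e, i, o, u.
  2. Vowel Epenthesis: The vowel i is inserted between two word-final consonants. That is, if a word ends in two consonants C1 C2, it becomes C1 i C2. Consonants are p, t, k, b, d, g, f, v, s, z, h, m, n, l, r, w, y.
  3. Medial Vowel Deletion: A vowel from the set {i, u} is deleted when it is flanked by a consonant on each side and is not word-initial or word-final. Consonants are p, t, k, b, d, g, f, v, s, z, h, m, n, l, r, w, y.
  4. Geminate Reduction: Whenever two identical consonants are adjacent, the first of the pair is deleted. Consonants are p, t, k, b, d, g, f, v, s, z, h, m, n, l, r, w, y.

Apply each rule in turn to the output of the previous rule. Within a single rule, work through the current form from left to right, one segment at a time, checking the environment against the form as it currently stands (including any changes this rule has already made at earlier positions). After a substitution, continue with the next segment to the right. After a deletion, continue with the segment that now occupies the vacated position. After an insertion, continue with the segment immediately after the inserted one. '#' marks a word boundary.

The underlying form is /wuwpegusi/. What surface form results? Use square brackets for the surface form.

[wpehsi]

1 Intervocalic Lenition: [wuwpegusi] → [wuwpehusi]
2 Vowel Epenthesis: no change — [wuwpehusi]
3 Medial Vowel Deletion: [wuwpehusi] → [wwpehsi]
4 Geminate Reduction: [wwpehsi] → [wpehsi]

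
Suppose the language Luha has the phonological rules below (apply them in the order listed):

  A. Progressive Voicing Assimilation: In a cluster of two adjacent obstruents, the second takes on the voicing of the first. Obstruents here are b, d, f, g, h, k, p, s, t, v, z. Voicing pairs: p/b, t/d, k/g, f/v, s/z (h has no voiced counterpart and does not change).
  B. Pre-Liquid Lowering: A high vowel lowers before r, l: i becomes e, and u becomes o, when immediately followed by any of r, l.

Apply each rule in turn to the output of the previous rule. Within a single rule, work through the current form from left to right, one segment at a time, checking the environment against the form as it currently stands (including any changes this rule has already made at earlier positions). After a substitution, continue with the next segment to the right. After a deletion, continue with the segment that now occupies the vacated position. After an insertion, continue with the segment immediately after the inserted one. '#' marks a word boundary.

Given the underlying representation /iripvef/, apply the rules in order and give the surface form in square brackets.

[eripfef]

A Progressive Voicing Assimilation: [iripvef] → [iripfef]
B Pre-Liquid Lowering: [iripfef] → [eripfef]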